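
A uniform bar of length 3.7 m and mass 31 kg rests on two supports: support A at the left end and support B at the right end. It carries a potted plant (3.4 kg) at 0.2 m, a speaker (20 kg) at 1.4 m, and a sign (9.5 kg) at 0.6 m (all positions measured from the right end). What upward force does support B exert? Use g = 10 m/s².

R_B ≈ 391 N

Take moments about support A.
Beam weight: 31 × 10 = 310 N down at 1.85 m → arm 1.85 m, τ = 310 × 1.85 = 573.5 N·m clockwise.
Potted plant: 3.4 × 10 = 34 N down at 0.2 m → arm 3.5 m, τ = 34 × 3.5 = 119 N·m clockwise.
Speaker: 20 × 10 = 200 N down at 1.4 m → arm 2.3 m, τ = 200 × 2.3 = 460 N·m clockwise.
Sign: 9.5 × 10 = 95 N down at 0.6 m → arm 3.1 m, τ = 95 × 3.1 = 294.5 N·m clockwise.
Net load moment about support A = 1447 N·m clockwise.
Reaction R at support B is upward at 0 m, arm 3.7 m → moment R × 3.7 counterclockwise.
Setting net torque to zero: R × 3.7 = 1447 → R = 391 N.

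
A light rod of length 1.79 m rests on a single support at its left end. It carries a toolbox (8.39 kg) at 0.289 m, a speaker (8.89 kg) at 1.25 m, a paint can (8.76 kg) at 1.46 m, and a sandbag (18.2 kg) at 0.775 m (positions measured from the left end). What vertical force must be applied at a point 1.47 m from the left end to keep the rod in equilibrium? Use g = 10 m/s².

F ≈ 275 N

Sum moments about the left end (the unknown pivot reaction has zero arm there).
Toolbox: 8.39 × 10 = 83.9 N down at 0.289 m → arm 0.289 m, τ = 83.9 × 0.289 = 24.25 N·m clockwise.
Speaker: 8.89 × 10 = 88.9 N down at 1.25 m → arm 1.25 m, τ = 88.9 × 1.25 = 111.1 N·m clockwise.
Paint can: 8.76 × 10 = 87.6 N down at 1.46 m → arm 1.46 m, τ = 87.6 × 1.46 = 127.9 N·m clockwise.
Sandbag: 18.2 × 10 = 182 N down at 0.775 m → arm 0.775 m, τ = 182 × 0.775 = 141.1 N·m clockwise.
Net moment of the loads = 404.4 N·m clockwise.
The upward force F acts at a point 1.47 m from the left end, arm 1.47 m, giving F × 1.47 counterclockwise.
Balancing moments: F × 1.47 = 404.4, giving F = 404.4 / 1.47 = 275 N.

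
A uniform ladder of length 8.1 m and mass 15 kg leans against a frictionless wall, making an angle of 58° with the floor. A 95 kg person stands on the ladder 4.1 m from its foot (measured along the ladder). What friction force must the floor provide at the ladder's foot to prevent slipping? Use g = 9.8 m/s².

f ≈ 340 N

Sum moments about the foot of the ladder (the floor normal and friction both act there and drop out).
Ladder weight 15×9.8 = 147 N acts at 4.05 m along the ladder; its horizontal arm is 4.05·cos58° = 2.146 m → τ = 315.5 N·m clockwise.
Person: 95×9.8 = 931 N at 4.1 m → arm 2.173 m → τ = 2023 N·m clockwise.
Wall normal N acts horizontally at the top; its moment arm is the height L sinθ = 8.1·sin58° = 6.869 m, counterclockwise.
Στ = 0 ⇒ N × 6.869 = 2338 ⇒ N = 340 N.
ΣFx = 0: friction at the foot balances the wall's push, so f = N_wall = 340 N.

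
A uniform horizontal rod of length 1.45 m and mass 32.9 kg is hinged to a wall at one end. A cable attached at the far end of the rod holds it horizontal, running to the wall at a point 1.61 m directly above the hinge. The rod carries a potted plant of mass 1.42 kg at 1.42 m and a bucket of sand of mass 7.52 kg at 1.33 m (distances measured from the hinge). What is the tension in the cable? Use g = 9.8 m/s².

T ≈ 326 N

Choose the hinge as the axis so the unknown hinge reaction has zero arm there.
Beam weight: 32.9 × 9.8 = 322.4 N down at 0.725 m → arm 0.725 m, τ = 322.4 × 0.725 = 233.7 N·m clockwise.
Potted plant: 1.42 × 9.8 = 13.92 N down at 1.42 m → arm 1.42 m, τ = 13.92 × 1.42 = 19.77 N·m clockwise.
Bucket of sand: 7.52 × 9.8 = 73.7 N down at 1.33 m → arm 1.33 m, τ = 73.7 × 1.33 = 98.02 N·m clockwise.
Total clockwise load moment = 351.5 N·m.
The cable tension T acts at 1.45 m; only its component perpendicular to the rod, T sinθ, produces torque. sinθ = h/√(h²+d²) = 1.61/√(1.61²+1.45²) = 0.7431.
Balancing moments: T × 1.45 × 0.7431 = 351.5, giving T = 351.5 / 1.077 = 326 N.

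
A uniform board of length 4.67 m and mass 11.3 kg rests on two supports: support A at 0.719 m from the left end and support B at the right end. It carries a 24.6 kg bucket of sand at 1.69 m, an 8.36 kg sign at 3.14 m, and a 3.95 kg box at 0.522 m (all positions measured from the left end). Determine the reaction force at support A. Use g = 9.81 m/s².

R_A ≈ 320 N

Sum moments about support B (its reaction then has zero moment arm).
Beam weight: 11.3 × 9.81 = 110.9 N down at 2.335 m → arm 2.335 m, τ = 110.9 × 2.335 = 259 N·m counterclockwise.
Bucket of sand: 24.6 × 9.81 = 241.3 N down at 1.69 m → arm 2.98 m, τ = 241.3 × 2.98 = 719.1 N·m counterclockwise.
Sign: 8.36 × 9.81 = 82.01 N down at 3.14 m → arm 1.53 m, τ = 82.01 × 1.53 = 125.5 N·m counterclockwise.
Box: 3.95 × 9.81 = 38.75 N down at 0.522 m → arm 4.148 m, τ = 38.75 × 4.148 = 160.7 N·m counterclockwise.
Net load moment about support B = 1264 N·m counterclockwise.
Reaction R at support A is upward at 0.719 m, arm 3.951 m → moment R × 3.951 clockwise.
Στ = 0 ⇒ R × 3.951 = 1264 ⇒ R = 320 N.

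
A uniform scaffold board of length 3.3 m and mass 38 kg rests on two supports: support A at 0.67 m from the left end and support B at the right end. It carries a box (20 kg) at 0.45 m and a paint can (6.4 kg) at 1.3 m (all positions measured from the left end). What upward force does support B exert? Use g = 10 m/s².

R_B ≈ 140 N

Sum moments about support A (its reaction then has zero moment arm).
Beam weight: 38 × 10 = 380 N down at 1.65 m → arm 0.98 m, τ = 380 × 0.98 = 372.4 N·m clockwise.
Box: 20 × 10 = 200 N down at 0.45 m → arm 0.22 m, τ = 200 × 0.22 = 44 N·m counterclockwise.
Paint can: 6.4 × 10 = 64 N down at 1.3 m → arm 0.63 m, τ = 64 × 0.63 = 40.32 N·m clockwise.
Net load moment about support A = 368.7 N·m clockwise.
Reaction R at support B is upward at 3.3 m, arm 2.63 m → moment R × 2.63 counterclockwise.
For rotational equilibrium, R × 2.63 = 368.7, so R = 140 N.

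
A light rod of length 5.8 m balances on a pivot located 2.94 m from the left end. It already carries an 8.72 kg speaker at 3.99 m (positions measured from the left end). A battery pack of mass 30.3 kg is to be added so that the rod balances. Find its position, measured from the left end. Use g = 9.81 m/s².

Sum moments about the pivot (at 2.94 m from the left end) (the support reaction has zero arm there).
Speaker: 8.72 × 9.81 = 85.54 N down at 3.99 m → arm 1.05 m, τ = 85.54 × 1.05 = 89.82 N·m clockwise.
Net moment of existing loads = 89.82 N·m clockwise.
The battery pack weighs 30.3 × 9.81 = 297.2 N and must supply an equal counterclockwise moment, so its lever arm about the pivot is 89.82 / 297.2 = 0.302 m.
That puts it at 2.94 − 0.302 = 2.64 m from the left end.

x ≈ 2.64 m from the left end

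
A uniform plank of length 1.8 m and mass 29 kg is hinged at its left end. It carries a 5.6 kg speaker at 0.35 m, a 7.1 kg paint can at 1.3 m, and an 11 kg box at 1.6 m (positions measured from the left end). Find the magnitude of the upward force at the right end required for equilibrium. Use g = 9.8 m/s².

Take moments about the left end.
Beam weight: 29 × 9.8 = 284.2 N down at 0.9 m → arm 0.9 m, τ = 284.2 × 0.9 = 255.8 N·m clockwise.
Speaker: 5.6 × 9.8 = 54.88 N down at 0.35 m → arm 0.35 m, τ = 54.88 × 0.35 = 19.21 N·m clockwise.
Paint can: 7.1 × 9.8 = 69.58 N down at 1.3 m → arm 1.3 m, τ = 69.58 × 1.3 = 90.45 N·m clockwise.
Box: 11 × 9.8 = 107.8 N down at 1.6 m → arm 1.6 m, τ = 107.8 × 1.6 = 172.5 N·m clockwise.
Net moment of the loads = 538 N·m clockwise.
The upward force F acts at the right end, arm 1.8 m, giving F × 1.8 counterclockwise.
Setting net torque to zero: F × 1.8 = 538 → F = 538 / 1.8 = 299 N.

F ≈ 299 N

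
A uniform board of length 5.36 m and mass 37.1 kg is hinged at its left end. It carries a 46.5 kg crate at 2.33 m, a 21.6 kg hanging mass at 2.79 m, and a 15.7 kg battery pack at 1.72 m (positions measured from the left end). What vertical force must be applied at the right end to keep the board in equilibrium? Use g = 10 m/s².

F ≈ 550 N

About the left end:
Beam weight: 37.1 × 10 = 371 N down at 2.68 m → arm 2.68 m, τ = 371 × 2.68 = 994.3 N·m clockwise.
Crate: 46.5 × 10 = 465 N down at 2.33 m → arm 2.33 m, τ = 465 × 2.33 = 1083 N·m clockwise.
Hanging mass: 21.6 × 10 = 216 N down at 2.79 m → arm 2.79 m, τ = 216 × 2.79 = 602.6 N·m clockwise.
Battery pack: 15.7 × 10 = 157 N down at 1.72 m → arm 1.72 m, τ = 157 × 1.72 = 270 N·m clockwise.
Net moment of the loads = 2950 N·m clockwise.
The upward force F acts at the right end, arm 5.36 m, giving F × 5.36 counterclockwise.
Balancing moments: F × 5.36 = 2950, giving F = 2950 / 5.36 = 550 N.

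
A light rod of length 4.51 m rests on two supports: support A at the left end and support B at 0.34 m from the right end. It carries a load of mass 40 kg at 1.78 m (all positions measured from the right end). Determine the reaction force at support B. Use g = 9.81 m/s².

Taking torques about support A:
Load: 40 × 9.81 = 392.4 N down at 1.78 m → arm 2.73 m, τ = 392.4 × 2.73 = 1071 N·m clockwise.
Net load moment about support A = 1071 N·m clockwise.
Reaction R at support B is upward at 0.34 m, arm 4.17 m → moment R × 4.17 counterclockwise.
Balancing moments: R × 4.17 = 1071, giving R = 257 N.

R_B ≈ 257 N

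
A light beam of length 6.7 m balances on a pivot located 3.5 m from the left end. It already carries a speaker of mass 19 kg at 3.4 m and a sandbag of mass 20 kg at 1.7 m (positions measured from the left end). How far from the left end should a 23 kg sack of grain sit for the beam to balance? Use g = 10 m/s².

x ≈ 5.15 m from the left end

Taking torques about the pivot (at 3.5 m from the left end):
Speaker: 19 × 10 = 190 N down at 3.4 m → arm 0.1 m, τ = 190 × 0.1 = 19 N·m counterclockwise.
Sandbag: 20 × 10 = 200 N down at 1.7 m → arm 1.8 m, τ = 200 × 1.8 = 360 N·m counterclockwise.
Net moment of existing loads = 379 N·m counterclockwise.
The sack of grain weighs 23 × 10 = 230 N and must supply an equal clockwise moment, so its lever arm about the pivot is 379 / 230 = 1.65 m.
That puts it at 3.5 + 1.65 = 5.15 m from the left end.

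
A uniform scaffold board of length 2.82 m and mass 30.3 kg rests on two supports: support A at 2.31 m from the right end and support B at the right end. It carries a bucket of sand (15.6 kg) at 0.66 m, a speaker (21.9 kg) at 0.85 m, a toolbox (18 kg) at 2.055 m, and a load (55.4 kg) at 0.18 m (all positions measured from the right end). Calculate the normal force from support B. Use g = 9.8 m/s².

R_B ≈ 881 N

Take moments about support A.
Beam weight: 30.3 × 9.8 = 296.9 N down at 1.41 m → arm 0.9 m, τ = 296.9 × 0.9 = 267.2 N·m clockwise.
Bucket of sand: 15.6 × 9.8 = 152.9 N down at 0.66 m → arm 1.65 m, τ = 152.9 × 1.65 = 252.3 N·m clockwise.
Speaker: 21.9 × 9.8 = 214.6 N down at 0.85 m → arm 1.46 m, τ = 214.6 × 1.46 = 313.3 N·m clockwise.
Toolbox: 18 × 9.8 = 176.4 N down at 2.055 m → arm 0.255 m, τ = 176.4 × 0.255 = 44.98 N·m clockwise.
Load: 55.4 × 9.8 = 542.9 N down at 0.18 m → arm 2.13 m, τ = 542.9 × 2.13 = 1156 N·m clockwise.
Net load moment about support A = 2034 N·m clockwise.
Reaction R at support B is upward at 0 m, arm 2.31 m → moment R × 2.31 counterclockwise.
Balancing moments: R × 2.31 = 2034, giving R = 881 N.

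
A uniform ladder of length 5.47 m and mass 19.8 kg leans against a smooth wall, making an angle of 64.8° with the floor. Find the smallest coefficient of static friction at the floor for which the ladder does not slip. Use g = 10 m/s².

Sum moments about the foot of the ladder (the floor normal and friction both act there and drop out).
Ladder weight 19.8×10 = 198 N acts at 2.735 m along the ladder; its horizontal arm is 2.735·cos64.8° = 1.165 m → τ = 230.7 N·m clockwise.
Wall normal N acts horizontally at the top; its moment arm is the height L sinθ = 5.47·sin64.8° = 4.949 m, counterclockwise.
For rotational equilibrium, N × 4.949 = 230.7, so N = 46.62 N.
ΣFx = 0 ⇒ f = N_wall = 46.62 N. ΣFy = 0 ⇒ N_floor = 198 N.
μ_min = f / N_floor = 46.62 / 198 = 0.235.

μ_min ≈ 0.235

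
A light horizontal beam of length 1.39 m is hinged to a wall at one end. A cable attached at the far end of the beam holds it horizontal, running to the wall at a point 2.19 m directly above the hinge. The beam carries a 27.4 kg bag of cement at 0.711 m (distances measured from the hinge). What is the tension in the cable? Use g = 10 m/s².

T ≈ 166 N

About the hinge:
Bag of cement: 27.4 × 10 = 274 N down at 0.711 m → arm 0.711 m, τ = 274 × 0.711 = 194.8 N·m clockwise.
Total clockwise load moment = 194.8 N·m.
The cable tension T acts at 1.39 m; only its component perpendicular to the beam, T sinθ, produces torque. sinθ = h/√(h²+d²) = 2.19/√(2.19²+1.39²) = 0.8443.
Στ = 0 ⇒ T × 1.39 × 0.8443 = 194.8 ⇒ T = 194.8 / 1.174 = 166 N.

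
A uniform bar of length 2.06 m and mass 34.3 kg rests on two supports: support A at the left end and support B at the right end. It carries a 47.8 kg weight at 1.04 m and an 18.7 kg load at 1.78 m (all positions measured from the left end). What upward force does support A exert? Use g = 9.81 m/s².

R_A ≈ 425 N

Taking torques about support B:
Beam weight: 34.3 × 9.81 = 336.5 N down at 1.03 m → arm 1.03 m, τ = 336.5 × 1.03 = 346.6 N·m counterclockwise.
Weight: 47.8 × 9.81 = 468.9 N down at 1.04 m → arm 1.02 m, τ = 468.9 × 1.02 = 478.3 N·m counterclockwise.
Load: 18.7 × 9.81 = 183.4 N down at 1.78 m → arm 0.28 m, τ = 183.4 × 0.28 = 51.35 N·m counterclockwise.
Net load moment about support B = 876.3 N·m counterclockwise.
Reaction R at support A is upward at 0 m, arm 2.06 m → moment R × 2.06 clockwise.
Στ = 0 ⇒ R × 2.06 = 876.3 ⇒ R = 425 N.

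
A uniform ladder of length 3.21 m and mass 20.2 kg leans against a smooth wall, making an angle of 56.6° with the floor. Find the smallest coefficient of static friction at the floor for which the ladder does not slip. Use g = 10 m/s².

About the foot of the ladder:
Ladder weight 20.2×10 = 202 N acts at 1.605 m along the ladder; its horizontal arm is 1.605·cos56.6° = 0.8835 m → τ = 178.5 N·m clockwise.
Wall normal N acts horizontally at the top; its moment arm is the height L sinθ = 3.21·sin56.6° = 2.68 m, counterclockwise.
Balancing moments: N × 2.68 = 178.5, giving N = 66.6 N.
ΣFx = 0 ⇒ f = N_wall = 66.6 N. ΣFy = 0 ⇒ N_floor = 202 N.
μ_min = f / N_floor = 66.6 / 202 = 0.33.

μ_min ≈ 0.33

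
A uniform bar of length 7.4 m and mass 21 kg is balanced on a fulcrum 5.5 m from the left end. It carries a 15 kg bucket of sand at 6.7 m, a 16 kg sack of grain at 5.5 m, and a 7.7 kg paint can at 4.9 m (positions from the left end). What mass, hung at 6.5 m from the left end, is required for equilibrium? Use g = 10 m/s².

m ≈ 24.4 kg

Sum moments about the fulcrum (at 5.5 m from the left end) (the support reaction has zero arm there).
Beam weight: 21 × 10 = 210 N down at 3.7 m → arm 1.8 m, τ = 210 × 1.8 = 378 N·m counterclockwise.
Bucket of sand: 15 × 10 = 150 N down at 6.7 m → arm 1.2 m, τ = 150 × 1.2 = 180 N·m clockwise.
Sack of grain: acts at the fulcrum, moment arm 0 → no torque.
Paint can: 7.7 × 10 = 77 N down at 4.9 m → arm 0.6 m, τ = 77 × 0.6 = 46.2 N·m counterclockwise.
Net moment of known loads = 244.2 N·m counterclockwise.
An unknown mass m at 6.5 m has arm 1 m; its moment is m·g·1 clockwise.
Setting net torque to zero: m × 10 × 1 = 244.2 → m = 244.2 / (10 × 1) = 24.4 kg.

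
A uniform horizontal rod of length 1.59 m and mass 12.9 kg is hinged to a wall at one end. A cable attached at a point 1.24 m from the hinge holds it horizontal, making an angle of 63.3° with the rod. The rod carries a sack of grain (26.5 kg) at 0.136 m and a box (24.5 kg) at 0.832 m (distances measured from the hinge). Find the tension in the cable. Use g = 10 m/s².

T ≈ 309 N

Sum moments about the hinge (the unknown hinge reaction has zero arm there).
Beam weight: 12.9 × 10 = 129 N down at 0.795 m → arm 0.795 m, τ = 129 × 0.795 = 102.6 N·m clockwise.
Sack of grain: 26.5 × 10 = 265 N down at 0.136 m → arm 0.136 m, τ = 265 × 0.136 = 36.04 N·m clockwise.
Box: 24.5 × 10 = 245 N down at 0.832 m → arm 0.832 m, τ = 245 × 0.832 = 203.8 N·m clockwise.
Total clockwise load moment = 342.4 N·m.
The cable tension T acts at 1.24 m; only its component perpendicular to the rod, T sinθ, produces torque. sin 63.3° = 0.8934.
Setting net torque to zero: T × 1.24 × 0.8934 = 342.4 → T = 342.4 / 1.108 = 309 N.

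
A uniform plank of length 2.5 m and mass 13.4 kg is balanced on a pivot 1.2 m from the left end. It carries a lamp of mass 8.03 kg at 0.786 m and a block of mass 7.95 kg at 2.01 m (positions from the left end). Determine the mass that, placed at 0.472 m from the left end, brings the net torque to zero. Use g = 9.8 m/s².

m ≈ 5.2 kg

Choose the pivot (at 1.2 m from the left end) as the axis so the support reaction has zero arm there.
Beam weight: 13.4 × 9.8 = 131.3 N down at 1.25 m → arm 0.05 m, τ = 131.3 × 0.05 = 6.565 N·m clockwise.
Lamp: 8.03 × 9.8 = 78.69 N down at 0.786 m → arm 0.414 m, τ = 78.69 × 0.414 = 32.58 N·m counterclockwise.
Block: 7.95 × 9.8 = 77.91 N down at 2.01 m → arm 0.81 m, τ = 77.91 × 0.81 = 63.11 N·m clockwise.
Net moment of known loads = 37.09 N·m clockwise.
An unknown mass m at 0.472 m has arm 0.728 m; its moment is m·g·0.728 counterclockwise.
For rotational equilibrium, m × 9.8 × 0.728 = 37.09, so m = 37.09 / (9.8 × 0.728) = 5.2 kg.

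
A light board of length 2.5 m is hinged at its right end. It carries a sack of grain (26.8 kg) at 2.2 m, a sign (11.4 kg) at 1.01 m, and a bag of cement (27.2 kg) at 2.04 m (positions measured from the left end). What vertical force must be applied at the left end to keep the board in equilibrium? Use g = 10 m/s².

About the right end:
Sack of grain: 26.8 × 10 = 268 N down at 2.2 m → arm 0.3 m, τ = 268 × 0.3 = 80.4 N·m counterclockwise.
Sign: 11.4 × 10 = 114 N down at 1.01 m → arm 1.49 m, τ = 114 × 1.49 = 169.9 N·m counterclockwise.
Bag of cement: 27.2 × 10 = 272 N down at 2.04 m → arm 0.46 m, τ = 272 × 0.46 = 125.1 N·m counterclockwise.
Net moment of the loads = 375.4 N·m counterclockwise.
The upward force F acts at the left end, arm 2.5 m, giving F × 2.5 clockwise.
For rotational equilibrium, F × 2.5 = 375.4, so F = 375.4 / 2.5 = 150 N.

F ≈ 150 N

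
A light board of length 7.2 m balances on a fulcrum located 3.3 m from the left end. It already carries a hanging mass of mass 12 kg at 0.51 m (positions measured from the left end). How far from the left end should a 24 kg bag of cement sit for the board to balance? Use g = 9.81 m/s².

x ≈ 4.7 m from the left end

Take moments about the fulcrum (at 3.3 m from the left end).
Hanging mass: 12 × 9.81 = 117.7 N down at 0.51 m → arm 2.79 m, τ = 117.7 × 2.79 = 328.4 N·m counterclockwise.
Net moment of existing loads = 328.4 N·m counterclockwise.
The bag of cement weighs 24 × 9.81 = 235.4 N and must supply an equal clockwise moment, so its lever arm about the fulcrum is 328.4 / 235.4 = 1.4 m.
That puts it at 3.3 + 1.4 = 4.7 m from the left end.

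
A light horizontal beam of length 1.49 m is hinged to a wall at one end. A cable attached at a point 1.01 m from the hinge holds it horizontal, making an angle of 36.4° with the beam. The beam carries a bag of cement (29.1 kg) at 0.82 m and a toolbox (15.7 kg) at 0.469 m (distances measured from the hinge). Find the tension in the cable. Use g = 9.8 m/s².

T ≈ 511 N

Sum moments about the hinge (the unknown hinge reaction has zero arm there).
Bag of cement: 29.1 × 9.8 = 285.2 N down at 0.82 m → arm 0.82 m, τ = 285.2 × 0.82 = 233.9 N·m clockwise.
Toolbox: 15.7 × 9.8 = 153.9 N down at 0.469 m → arm 0.469 m, τ = 153.9 × 0.469 = 72.18 N·m clockwise.
Total clockwise load moment = 306.1 N·m.
The cable tension T acts at 1.01 m; only its component perpendicular to the beam, T sinθ, produces torque. sin 36.4° = 0.5934.
Στ = 0 ⇒ T × 1.01 × 0.5934 = 306.1 ⇒ T = 306.1 / 0.5993 = 511 N.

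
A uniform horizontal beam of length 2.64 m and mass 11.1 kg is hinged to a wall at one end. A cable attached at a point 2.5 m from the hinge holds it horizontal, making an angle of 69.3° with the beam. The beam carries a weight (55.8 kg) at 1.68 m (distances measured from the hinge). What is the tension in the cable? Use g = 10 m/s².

T ≈ 464 N

About the hinge:
Beam weight: 11.1 × 10 = 111 N down at 1.32 m → arm 1.32 m, τ = 111 × 1.32 = 146.5 N·m clockwise.
Weight: 55.8 × 10 = 558 N down at 1.68 m → arm 1.68 m, τ = 558 × 1.68 = 937.4 N·m clockwise.
Total clockwise load moment = 1084 N·m.
The cable tension T acts at 2.5 m; only its component perpendicular to the beam, T sinθ, produces torque. sin 69.3° = 0.9354.
Balancing moments: T × 2.5 × 0.9354 = 1084, giving T = 1084 / 2.338 = 464 N.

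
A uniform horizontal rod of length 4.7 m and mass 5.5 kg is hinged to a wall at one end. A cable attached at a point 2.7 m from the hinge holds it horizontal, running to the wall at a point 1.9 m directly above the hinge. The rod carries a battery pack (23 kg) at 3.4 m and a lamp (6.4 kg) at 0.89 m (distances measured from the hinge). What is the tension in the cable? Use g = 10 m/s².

About the hinge:
Beam weight: 5.5 × 10 = 55 N down at 2.35 m → arm 2.35 m, τ = 55 × 2.35 = 129.2 N·m clockwise.
Battery pack: 23 × 10 = 230 N down at 3.4 m → arm 3.4 m, τ = 230 × 3.4 = 782 N·m clockwise.
Lamp: 6.4 × 10 = 64 N down at 0.89 m → arm 0.89 m, τ = 64 × 0.89 = 56.96 N·m clockwise.
Total clockwise load moment = 968.2 N·m.
The cable tension T acts at 2.7 m; only its component perpendicular to the rod, T sinθ, produces torque. sinθ = h/√(h²+d²) = 1.9/√(1.9²+2.7²) = 0.5755.
Στ = 0 ⇒ T × 2.7 × 0.5755 = 968.2 ⇒ T = 968.2 / 1.554 = 623 N.

T ≈ 623 N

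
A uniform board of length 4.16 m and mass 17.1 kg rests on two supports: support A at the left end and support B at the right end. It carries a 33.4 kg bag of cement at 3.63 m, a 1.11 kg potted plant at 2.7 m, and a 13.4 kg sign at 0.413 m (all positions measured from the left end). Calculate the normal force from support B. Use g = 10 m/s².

R_B ≈ 397 N

About support A:
Beam weight: 17.1 × 10 = 171 N down at 2.08 m → arm 2.08 m, τ = 171 × 2.08 = 355.7 N·m clockwise.
Bag of cement: 33.4 × 10 = 334 N down at 3.63 m → arm 3.63 m, τ = 334 × 3.63 = 1212 N·m clockwise.
Potted plant: 1.11 × 10 = 11.1 N down at 2.7 m → arm 2.7 m, τ = 11.1 × 2.7 = 29.97 N·m clockwise.
Sign: 13.4 × 10 = 134 N down at 0.413 m → arm 0.413 m, τ = 134 × 0.413 = 55.34 N·m clockwise.
Net load moment about support A = 1653 N·m clockwise.
Reaction R at support B is upward at 4.16 m, arm 4.16 m → moment R × 4.16 counterclockwise.
Στ = 0 ⇒ R × 4.16 = 1653 ⇒ R = 397 N.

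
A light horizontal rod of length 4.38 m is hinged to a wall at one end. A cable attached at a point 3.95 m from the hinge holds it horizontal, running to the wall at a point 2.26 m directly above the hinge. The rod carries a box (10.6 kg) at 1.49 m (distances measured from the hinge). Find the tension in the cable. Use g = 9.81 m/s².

Taking torques about the hinge:
Box: 10.6 × 9.81 = 104 N down at 1.49 m → arm 1.49 m, τ = 104 × 1.49 = 155 N·m clockwise.
Total clockwise load moment = 155 N·m.
The cable tension T acts at 3.95 m; only its component perpendicular to the rod, T sinθ, produces torque. sinθ = h/√(h²+d²) = 2.26/√(2.26²+3.95²) = 0.4966.
Balancing moments: T × 3.95 × 0.4966 = 155, giving T = 155 / 1.962 = 79 N.

T ≈ 79 N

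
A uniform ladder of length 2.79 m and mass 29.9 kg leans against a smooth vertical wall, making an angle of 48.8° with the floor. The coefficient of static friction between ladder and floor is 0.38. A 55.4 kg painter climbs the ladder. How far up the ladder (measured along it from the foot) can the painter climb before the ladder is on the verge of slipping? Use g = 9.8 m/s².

d ≈ 1.11 m

About the foot of the ladder:
Ladder weight 29.9×9.8 = 293 N acts at 1.395 m along the ladder; its horizontal arm is 1.395·cos48.8° = 0.9189 m → τ = 269.2 N·m clockwise.
Painter weight 55.4×9.8 = 542.9 N at distance d → arm d·cos48.8° → τ = 542.9·d·0.6587 clockwise.
Wall normal N at the top has arm L sinθ = 2.099 m counterclockwise, so Στ = 0 gives N·2.099 = 269.2 + 357.6·d.
ΣFy = 0 ⇒ N_floor = 835.9 N, so the maximum friction is μ_s·N_floor = 0.38×835.9 = 317.6 N. ΣFx = 0 ⇒ N_wall = f, so at the slipping point N = 317.6 N.
Substituting: 317.6×2.099 = 269.2 + 357.6·d ⇒ d = (666.6 − 269.2) / 357.6 = 1.11 m.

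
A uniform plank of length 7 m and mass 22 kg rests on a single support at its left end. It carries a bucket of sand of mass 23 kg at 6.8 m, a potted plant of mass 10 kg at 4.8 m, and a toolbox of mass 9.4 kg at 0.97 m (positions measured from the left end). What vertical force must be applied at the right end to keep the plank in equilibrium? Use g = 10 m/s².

F ≈ 415 N

Choose the left end as the axis so the unknown pivot reaction has zero arm there.
Beam weight: 22 × 10 = 220 N down at 3.5 m → arm 3.5 m, τ = 220 × 3.5 = 770 N·m clockwise.
Bucket of sand: 23 × 10 = 230 N down at 6.8 m → arm 6.8 m, τ = 230 × 6.8 = 1564 N·m clockwise.
Potted plant: 10 × 10 = 100 N down at 4.8 m → arm 4.8 m, τ = 100 × 4.8 = 480 N·m clockwise.
Toolbox: 9.4 × 10 = 94 N down at 0.97 m → arm 0.97 m, τ = 94 × 0.97 = 91.18 N·m clockwise.
Net moment of the loads = 2905 N·m clockwise.
The upward force F acts at the right end, arm 7 m, giving F × 7 counterclockwise.
Στ = 0 ⇒ F × 7 = 2905 ⇒ F = 2905 / 7 = 415 N.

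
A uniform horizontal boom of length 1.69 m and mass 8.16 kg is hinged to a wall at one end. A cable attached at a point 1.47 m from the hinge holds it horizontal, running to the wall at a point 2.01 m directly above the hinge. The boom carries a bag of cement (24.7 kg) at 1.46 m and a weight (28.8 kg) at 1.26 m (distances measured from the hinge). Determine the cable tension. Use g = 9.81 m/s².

Taking torques about the hinge:
Beam weight: 8.16 × 9.81 = 80.05 N down at 0.845 m → arm 0.845 m, τ = 80.05 × 0.845 = 67.64 N·m clockwise.
Bag of cement: 24.7 × 9.81 = 242.3 N down at 1.46 m → arm 1.46 m, τ = 242.3 × 1.46 = 353.8 N·m clockwise.
Weight: 28.8 × 9.81 = 282.5 N down at 1.26 m → arm 1.26 m, τ = 282.5 × 1.26 = 355.9 N·m clockwise.
Total clockwise load moment = 777.3 N·m.
The cable tension T acts at 1.47 m; only its component perpendicular to the boom, T sinθ, produces torque. sinθ = h/√(h²+d²) = 2.01/√(2.01²+1.47²) = 0.8072.
Στ = 0 ⇒ T × 1.47 × 0.8072 = 777.3 ⇒ T = 777.3 / 1.187 = 655 N.

T ≈ 655 N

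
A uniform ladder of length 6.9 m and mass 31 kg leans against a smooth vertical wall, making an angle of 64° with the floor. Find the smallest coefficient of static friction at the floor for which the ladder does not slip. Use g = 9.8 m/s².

μ_min ≈ 0.244

Choose the foot of the ladder as the axis so the floor normal and friction both act there and drop out.
Ladder weight 31×9.8 = 303.8 N acts at 3.45 m along the ladder; its horizontal arm is 3.45·cos64° = 1.512 m → τ = 459.3 N·m clockwise.
Wall normal N acts horizontally at the top; its moment arm is the height L sinθ = 6.9·sin64° = 6.202 m, counterclockwise.
Setting net torque to zero: N × 6.202 = 459.3 → N = 74.06 N.
ΣFx = 0 ⇒ f = N_wall = 74.06 N. ΣFy = 0 ⇒ N_floor = 303.8 N.
μ_min = f / N_floor = 74.06 / 303.8 = 0.244.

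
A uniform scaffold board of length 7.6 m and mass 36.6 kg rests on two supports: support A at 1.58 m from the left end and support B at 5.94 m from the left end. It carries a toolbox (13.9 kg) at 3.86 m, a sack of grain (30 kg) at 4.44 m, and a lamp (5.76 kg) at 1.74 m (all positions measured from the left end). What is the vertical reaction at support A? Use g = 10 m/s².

Take moments about support B.
Beam weight: 36.6 × 10 = 366 N down at 3.8 m → arm 2.14 m, τ = 366 × 2.14 = 783.2 N·m counterclockwise.
Toolbox: 13.9 × 10 = 139 N down at 3.86 m → arm 2.08 m, τ = 139 × 2.08 = 289.1 N·m counterclockwise.
Sack of grain: 30 × 10 = 300 N down at 4.44 m → arm 1.5 m, τ = 300 × 1.5 = 450 N·m counterclockwise.
Lamp: 5.76 × 10 = 57.6 N down at 1.74 m → arm 4.2 m, τ = 57.6 × 4.2 = 241.9 N·m counterclockwise.
Net load moment about support B = 1764 N·m counterclockwise.
Reaction R at support A is upward at 1.58 m, arm 4.36 m → moment R × 4.36 clockwise.
Balancing moments: R × 4.36 = 1764, giving R = 405 N.

R_A ≈ 405 N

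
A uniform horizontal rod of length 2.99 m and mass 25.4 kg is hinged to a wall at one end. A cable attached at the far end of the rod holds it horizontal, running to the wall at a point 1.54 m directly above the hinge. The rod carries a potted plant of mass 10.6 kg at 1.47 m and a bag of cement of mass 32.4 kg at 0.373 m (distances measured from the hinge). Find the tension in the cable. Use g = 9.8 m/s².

T ≈ 470 N

Take moments about the hinge.
Beam weight: 25.4 × 9.8 = 248.9 N down at 1.495 m → arm 1.495 m, τ = 248.9 × 1.495 = 372.1 N·m clockwise.
Potted plant: 10.6 × 9.8 = 103.9 N down at 1.47 m → arm 1.47 m, τ = 103.9 × 1.47 = 152.7 N·m clockwise.
Bag of cement: 32.4 × 9.8 = 317.5 N down at 0.373 m → arm 0.373 m, τ = 317.5 × 0.373 = 118.4 N·m clockwise.
Total clockwise load moment = 643.2 N·m.
The cable tension T acts at 2.99 m; only its component perpendicular to the rod, T sinθ, produces torque. sinθ = h/√(h²+d²) = 1.54/√(1.54²+2.99²) = 0.4579.
Στ = 0 ⇒ T × 2.99 × 0.4579 = 643.2 ⇒ T = 643.2 / 1.369 = 470 N.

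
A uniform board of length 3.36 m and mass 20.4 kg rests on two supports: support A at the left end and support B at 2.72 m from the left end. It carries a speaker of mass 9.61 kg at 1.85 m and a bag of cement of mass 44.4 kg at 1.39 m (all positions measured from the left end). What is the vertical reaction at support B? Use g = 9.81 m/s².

Taking torques about support A:
Beam weight: 20.4 × 9.81 = 200.1 N down at 1.68 m → arm 1.68 m, τ = 200.1 × 1.68 = 336.2 N·m clockwise.
Speaker: 9.61 × 9.81 = 94.27 N down at 1.85 m → arm 1.85 m, τ = 94.27 × 1.85 = 174.4 N·m clockwise.
Bag of cement: 44.4 × 9.81 = 435.6 N down at 1.39 m → arm 1.39 m, τ = 435.6 × 1.39 = 605.5 N·m clockwise.
Net load moment about support A = 1116 N·m clockwise.
Reaction R at support B is upward at 2.72 m, arm 2.72 m → moment R × 2.72 counterclockwise.
Στ = 0 ⇒ R × 2.72 = 1116 ⇒ R = 410 N.

R_B ≈ 410 N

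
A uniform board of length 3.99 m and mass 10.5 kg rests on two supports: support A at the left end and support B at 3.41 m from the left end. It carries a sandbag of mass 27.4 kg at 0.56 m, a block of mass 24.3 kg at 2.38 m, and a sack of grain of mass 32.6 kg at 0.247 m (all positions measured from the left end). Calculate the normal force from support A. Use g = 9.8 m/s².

R_A ≈ 635 N

About support B:
Beam weight: 10.5 × 9.8 = 102.9 N down at 1.995 m → arm 1.415 m, τ = 102.9 × 1.415 = 145.6 N·m counterclockwise.
Sandbag: 27.4 × 9.8 = 268.5 N down at 0.56 m → arm 2.85 m, τ = 268.5 × 2.85 = 765.2 N·m counterclockwise.
Block: 24.3 × 9.8 = 238.1 N down at 2.38 m → arm 1.03 m, τ = 238.1 × 1.03 = 245.2 N·m counterclockwise.
Sack of grain: 32.6 × 9.8 = 319.5 N down at 0.247 m → arm 3.163 m, τ = 319.5 × 3.163 = 1011 N·m counterclockwise.
Net load moment about support B = 2167 N·m counterclockwise.
Reaction R at support A is upward at 0 m, arm 3.41 m → moment R × 3.41 clockwise.
Στ = 0 ⇒ R × 3.41 = 2167 ⇒ R = 635 N.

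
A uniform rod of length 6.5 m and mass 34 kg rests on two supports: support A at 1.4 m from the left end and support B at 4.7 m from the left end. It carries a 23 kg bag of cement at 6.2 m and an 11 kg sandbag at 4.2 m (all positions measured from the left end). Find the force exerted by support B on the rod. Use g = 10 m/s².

R_B ≈ 618 N

Choose support A as the axis so its reaction then has zero moment arm.
Beam weight: 34 × 10 = 340 N down at 3.25 m → arm 1.85 m, τ = 340 × 1.85 = 629 N·m clockwise.
Bag of cement: 23 × 10 = 230 N down at 6.2 m → arm 4.8 m, τ = 230 × 4.8 = 1104 N·m clockwise.
Sandbag: 11 × 10 = 110 N down at 4.2 m → arm 2.8 m, τ = 110 × 2.8 = 308 N·m clockwise.
Net load moment about support A = 2041 N·m clockwise.
Reaction R at support B is upward at 4.7 m, arm 3.3 m → moment R × 3.3 counterclockwise.
Balancing moments: R × 3.3 = 2041, giving R = 618 N.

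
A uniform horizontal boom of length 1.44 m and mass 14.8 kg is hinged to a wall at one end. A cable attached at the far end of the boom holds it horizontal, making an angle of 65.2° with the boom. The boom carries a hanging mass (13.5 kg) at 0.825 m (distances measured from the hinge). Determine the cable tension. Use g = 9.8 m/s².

Sum moments about the hinge (the unknown hinge reaction has zero arm there).
Beam weight: 14.8 × 9.8 = 145 N down at 0.72 m → arm 0.72 m, τ = 145 × 0.72 = 104.4 N·m clockwise.
Hanging mass: 13.5 × 9.8 = 132.3 N down at 0.825 m → arm 0.825 m, τ = 132.3 × 0.825 = 109.1 N·m clockwise.
Total clockwise load moment = 213.5 N·m.
The cable tension T acts at 1.44 m; only its component perpendicular to the boom, T sinθ, produces torque. sin 65.2° = 0.9078.
For rotational equilibrium, T × 1.44 × 0.9078 = 213.5, so T = 213.5 / 1.307 = 163 N.

T ≈ 163 N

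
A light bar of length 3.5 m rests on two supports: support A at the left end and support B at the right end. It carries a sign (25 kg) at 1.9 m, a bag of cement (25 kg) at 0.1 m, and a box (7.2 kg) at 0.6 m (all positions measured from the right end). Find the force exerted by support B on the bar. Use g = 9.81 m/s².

Taking torques about support A:
Sign: 25 × 9.81 = 245.2 N down at 1.9 m → arm 1.6 m, τ = 245.2 × 1.6 = 392.3 N·m clockwise.
Bag of cement: 25 × 9.81 = 245.2 N down at 0.1 m → arm 3.4 m, τ = 245.2 × 3.4 = 833.7 N·m clockwise.
Box: 7.2 × 9.81 = 70.63 N down at 0.6 m → arm 2.9 m, τ = 70.63 × 2.9 = 204.8 N·m clockwise.
Net load moment about support A = 1431 N·m clockwise.
Reaction R at support B is upward at 0 m, arm 3.5 m → moment R × 3.5 counterclockwise.
Setting net torque to zero: R × 3.5 = 1431 → R = 409 N.

R_B ≈ 409 N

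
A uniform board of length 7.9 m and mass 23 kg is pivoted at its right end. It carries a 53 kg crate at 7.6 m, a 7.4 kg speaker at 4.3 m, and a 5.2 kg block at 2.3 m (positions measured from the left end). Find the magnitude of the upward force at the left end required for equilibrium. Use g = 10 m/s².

F ≈ 206 N

About the right end:
Beam weight: 23 × 10 = 230 N down at 3.95 m → arm 3.95 m, τ = 230 × 3.95 = 908.5 N·m counterclockwise.
Crate: 53 × 10 = 530 N down at 7.6 m → arm 0.3 m, τ = 530 × 0.3 = 159 N·m counterclockwise.
Speaker: 7.4 × 10 = 74 N down at 4.3 m → arm 3.6 m, τ = 74 × 3.6 = 266.4 N·m counterclockwise.
Block: 5.2 × 10 = 52 N down at 2.3 m → arm 5.6 m, τ = 52 × 5.6 = 291.2 N·m counterclockwise.
Net moment of the loads = 1625 N·m counterclockwise.
The upward force F acts at the left end, arm 7.9 m, giving F × 7.9 clockwise.
Setting net torque to zero: F × 7.9 = 1625 → F = 1625 / 7.9 = 206 N.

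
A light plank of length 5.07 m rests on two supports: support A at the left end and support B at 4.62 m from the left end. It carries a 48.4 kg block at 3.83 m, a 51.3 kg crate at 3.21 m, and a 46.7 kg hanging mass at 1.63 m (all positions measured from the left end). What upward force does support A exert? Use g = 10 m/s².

R_A ≈ 542 N

Taking torques about support B:
Block: 48.4 × 10 = 484 N down at 3.83 m → arm 0.79 m, τ = 484 × 0.79 = 382.4 N·m counterclockwise.
Crate: 51.3 × 10 = 513 N down at 3.21 m → arm 1.41 m, τ = 513 × 1.41 = 723.3 N·m counterclockwise.
Hanging mass: 46.7 × 10 = 467 N down at 1.63 m → arm 2.99 m, τ = 467 × 2.99 = 1396 N·m counterclockwise.
Net load moment about support B = 2502 N·m counterclockwise.
Reaction R at support A is upward at 0 m, arm 4.62 m → moment R × 4.62 clockwise.
Balancing moments: R × 4.62 = 2502, giving R = 542 N.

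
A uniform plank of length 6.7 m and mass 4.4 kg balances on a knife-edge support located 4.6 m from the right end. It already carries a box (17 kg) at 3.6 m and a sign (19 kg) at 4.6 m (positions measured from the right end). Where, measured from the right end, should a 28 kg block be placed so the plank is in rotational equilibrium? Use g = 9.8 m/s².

Take moments about the knife-edge support (at 4.6 m from the right end).
Beam weight: 4.4 × 9.8 = 43.12 N down at 3.35 m → arm 1.25 m, τ = 43.12 × 1.25 = 53.9 N·m clockwise.
Box: 17 × 9.8 = 166.6 N down at 3.6 m → arm 1 m, τ = 166.6 × 1 = 166.6 N·m clockwise.
Sign: acts at the knife-edge support, moment arm 0 → no torque.
Net moment of existing loads = 220.5 N·m clockwise.
The block weighs 28 × 9.8 = 274.4 N and must supply an equal counterclockwise moment, so its lever arm about the knife-edge support is 220.5 / 274.4 = 0.804 m.
That puts it at 4.6 + 0.804 = 5.4 m from the right end.

x ≈ 5.4 m from the right end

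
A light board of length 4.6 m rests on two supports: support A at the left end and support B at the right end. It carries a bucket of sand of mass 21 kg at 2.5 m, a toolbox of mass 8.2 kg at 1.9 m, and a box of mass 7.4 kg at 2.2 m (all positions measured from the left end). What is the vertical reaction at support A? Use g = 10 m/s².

R_A ≈ 183 N

Sum moments about support B (its reaction then has zero moment arm).
Bucket of sand: 21 × 10 = 210 N down at 2.5 m → arm 2.1 m, τ = 210 × 2.1 = 441 N·m counterclockwise.
Toolbox: 8.2 × 10 = 82 N down at 1.9 m → arm 2.7 m, τ = 82 × 2.7 = 221.4 N·m counterclockwise.
Box: 7.4 × 10 = 74 N down at 2.2 m → arm 2.4 m, τ = 74 × 2.4 = 177.6 N·m counterclockwise.
Net load moment about support B = 840 N·m counterclockwise.
Reaction R at support A is upward at 0 m, arm 4.6 m → moment R × 4.6 clockwise.
For rotational equilibrium, R × 4.6 = 840, so R = 183 N.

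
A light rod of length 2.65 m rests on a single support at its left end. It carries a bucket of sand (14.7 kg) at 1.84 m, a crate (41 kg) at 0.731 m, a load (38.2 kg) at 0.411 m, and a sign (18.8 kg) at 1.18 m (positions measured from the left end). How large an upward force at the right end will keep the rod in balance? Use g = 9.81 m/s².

About the left end:
Bucket of sand: 14.7 × 9.81 = 144.2 N down at 1.84 m → arm 1.84 m, τ = 144.2 × 1.84 = 265.3 N·m clockwise.
Crate: 41 × 9.81 = 402.2 N down at 0.731 m → arm 0.731 m, τ = 402.2 × 0.731 = 294 N·m clockwise.
Load: 38.2 × 9.81 = 374.7 N down at 0.411 m → arm 0.411 m, τ = 374.7 × 0.411 = 154 N·m clockwise.
Sign: 18.8 × 9.81 = 184.4 N down at 1.18 m → arm 1.18 m, τ = 184.4 × 1.18 = 217.6 N·m clockwise.
Net moment of the loads = 930.9 N·m clockwise.
The upward force F acts at the right end, arm 2.65 m, giving F × 2.65 counterclockwise.
For rotational equilibrium, F × 2.65 = 930.9, so F = 930.9 / 2.65 = 351 N.

F ≈ 351 N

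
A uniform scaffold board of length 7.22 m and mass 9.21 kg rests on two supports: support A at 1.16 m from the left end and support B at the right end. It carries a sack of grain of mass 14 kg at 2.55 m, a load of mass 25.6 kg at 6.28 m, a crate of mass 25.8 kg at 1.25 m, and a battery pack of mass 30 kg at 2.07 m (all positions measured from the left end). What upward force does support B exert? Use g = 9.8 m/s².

Take moments about support A.
Beam weight: 9.21 × 9.8 = 90.26 N down at 3.61 m → arm 2.45 m, τ = 90.26 × 2.45 = 221.1 N·m clockwise.
Sack of grain: 14 × 9.8 = 137.2 N down at 2.55 m → arm 1.39 m, τ = 137.2 × 1.39 = 190.7 N·m clockwise.
Load: 25.6 × 9.8 = 250.9 N down at 6.28 m → arm 5.12 m, τ = 250.9 × 5.12 = 1285 N·m clockwise.
Crate: 25.8 × 9.8 = 252.8 N down at 1.25 m → arm 0.09 m, τ = 252.8 × 0.09 = 22.75 N·m clockwise.
Battery pack: 30 × 9.8 = 294 N down at 2.07 m → arm 0.91 m, τ = 294 × 0.91 = 267.5 N·m clockwise.
Net load moment about support A = 1987 N·m clockwise.
Reaction R at support B is upward at 7.22 m, arm 6.06 m → moment R × 6.06 counterclockwise.
Setting net torque to zero: R × 6.06 = 1987 → R = 328 N.

R_B ≈ 328 N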